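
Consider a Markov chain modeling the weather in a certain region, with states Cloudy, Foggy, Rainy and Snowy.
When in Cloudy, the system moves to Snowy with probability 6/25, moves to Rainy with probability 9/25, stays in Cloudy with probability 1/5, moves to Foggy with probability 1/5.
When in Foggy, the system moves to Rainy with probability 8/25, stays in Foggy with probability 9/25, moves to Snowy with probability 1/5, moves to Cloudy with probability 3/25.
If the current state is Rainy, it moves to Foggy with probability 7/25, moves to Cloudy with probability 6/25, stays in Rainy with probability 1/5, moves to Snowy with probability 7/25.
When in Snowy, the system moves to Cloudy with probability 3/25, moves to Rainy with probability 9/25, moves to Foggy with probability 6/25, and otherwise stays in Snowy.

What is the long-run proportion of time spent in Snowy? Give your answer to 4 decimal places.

0.2509

Let the stationary distribution be π with π = πP and π_1 + π_2 + π_3 + π_4 = 1.
π_1 = 0.2·π_1 + 0.12·π_2 + 0.24·π_3 + 0.12·π_4
π_2 = 0.2·π_1 + 0.36·π_2 + 0.28·π_3 + 0.24·π_4
π_3 = 0.36·π_1 + 0.32·π_2 + 0.2·π_3 + 0.36·π_4
Solving with the normalization constraint gives π = (0.1697, 0.2787, 0.3007, 0.2509).
So the stationary probability of Snowy is 0.2509.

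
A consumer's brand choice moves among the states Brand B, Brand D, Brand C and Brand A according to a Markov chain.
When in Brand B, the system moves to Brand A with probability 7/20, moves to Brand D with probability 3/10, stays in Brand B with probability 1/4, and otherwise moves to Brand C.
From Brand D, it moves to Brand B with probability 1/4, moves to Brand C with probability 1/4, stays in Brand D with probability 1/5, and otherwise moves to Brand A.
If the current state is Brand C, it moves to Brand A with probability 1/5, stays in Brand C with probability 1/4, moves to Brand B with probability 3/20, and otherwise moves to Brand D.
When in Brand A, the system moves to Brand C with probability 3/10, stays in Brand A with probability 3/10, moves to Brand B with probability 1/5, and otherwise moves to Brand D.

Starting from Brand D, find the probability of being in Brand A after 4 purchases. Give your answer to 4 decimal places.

0.2874

Propagate the distribution vector 4 purchases from Brand D.
After 0 purchases: (0.0000, 1.0000, 0.0000, 0.0000)
After 1 purchase: (0.2500, 0.2000, 0.2500, 0.3000)
After 2 purchases: (0.2100, 0.2750, 0.2275, 0.2875)
After 3 purchases: (0.2129, 0.2665, 0.2329, 0.2878)
After 4 purchases: (0.2123, 0.2679, 0.2325, 0.2874)
P(in Brand A after 4 purchases) = 0.2874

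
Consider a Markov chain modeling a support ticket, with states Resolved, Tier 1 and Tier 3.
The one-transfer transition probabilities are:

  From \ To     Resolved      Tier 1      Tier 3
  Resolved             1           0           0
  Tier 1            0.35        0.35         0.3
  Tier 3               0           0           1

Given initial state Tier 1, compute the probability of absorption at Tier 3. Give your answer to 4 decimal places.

Let h(s) be the probability of absorption at Tier 3 starting from transient state s. Then h(Tier 3) = 1 and h(Resolved) = 0. By first-step analysis:
h(Tier 1) = 0.35·0 + 0.35·h(Tier 1) + 0.3·1
Solving: h(Tier 1) = 0.4615.
Starting from Tier 1, the probability is 0.4615.

0.4615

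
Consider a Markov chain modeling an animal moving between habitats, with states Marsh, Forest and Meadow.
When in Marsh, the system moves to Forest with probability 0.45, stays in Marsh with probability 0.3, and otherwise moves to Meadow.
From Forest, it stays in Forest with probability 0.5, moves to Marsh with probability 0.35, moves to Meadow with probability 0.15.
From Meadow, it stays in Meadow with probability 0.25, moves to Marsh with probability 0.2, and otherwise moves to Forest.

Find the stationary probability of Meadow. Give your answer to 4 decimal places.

0.2005

Let the stationary distribution be π with π = πP and π_1 + π_2 + π_3 = 1.
π_1 = 0.3·π_1 + 0.35·π_2 + 0.2·π_3
π_2 = 0.45·π_1 + 0.5·π_2 + 0.55·π_3
Solving with the normalization constraint gives π = (0.3047, 0.4948, 0.2005).
So the stationary probability of Meadow is 0.2005.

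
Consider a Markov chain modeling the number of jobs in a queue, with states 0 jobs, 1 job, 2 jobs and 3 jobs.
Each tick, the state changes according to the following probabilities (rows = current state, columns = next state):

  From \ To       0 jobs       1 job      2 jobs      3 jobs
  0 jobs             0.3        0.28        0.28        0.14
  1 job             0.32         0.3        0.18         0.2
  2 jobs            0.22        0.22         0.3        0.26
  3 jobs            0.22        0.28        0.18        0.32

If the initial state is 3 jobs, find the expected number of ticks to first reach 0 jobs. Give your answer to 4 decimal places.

Let t(s) be the expected number of ticks to first reach 0 jobs from state s, with t(0 jobs) = 0. Conditioning on the first tick:
t(1 job) = 1 + 0.3·t(1 job) + 0.18·t(2 jobs) + 0.2·t(3 jobs)
t(2 jobs) = 1 + 0.22·t(1 job) + 0.3·t(2 jobs) + 0.26·t(3 jobs)
t(3 jobs) = 1 + 0.28·t(1 job) + 0.18·t(2 jobs) + 0.32·t(3 jobs)
Solving: t(1 job) = 3.6308, t(2 jobs) = 4.0715, t(3 jobs) = 4.0434.
Expected ticks from 3 jobs to 0 jobs: 4.0434.

4.0434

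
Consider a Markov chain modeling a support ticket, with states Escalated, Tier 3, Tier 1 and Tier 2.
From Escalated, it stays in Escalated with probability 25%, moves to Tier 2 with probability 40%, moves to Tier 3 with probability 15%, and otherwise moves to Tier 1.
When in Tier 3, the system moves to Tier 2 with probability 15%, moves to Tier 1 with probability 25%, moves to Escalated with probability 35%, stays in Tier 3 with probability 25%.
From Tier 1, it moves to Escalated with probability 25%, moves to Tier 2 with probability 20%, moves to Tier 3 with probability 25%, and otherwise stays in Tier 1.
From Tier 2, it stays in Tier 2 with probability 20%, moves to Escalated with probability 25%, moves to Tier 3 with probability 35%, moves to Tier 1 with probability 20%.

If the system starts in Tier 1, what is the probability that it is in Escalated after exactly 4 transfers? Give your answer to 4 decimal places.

Propagate the distribution vector 4 transfers from Tier 1.
After 0 transfers: (0.0000, 0.0000, 1.0000, 0.0000)
After 1 transfer: (0.2500, 0.2500, 0.3000, 0.2000)
After 2 transfers: (0.2750, 0.2450, 0.2425, 0.2375)
After 3 transfers: (0.2745, 0.2463, 0.2365, 0.2428)
After 4 transfers: (0.2746, 0.2468, 0.2360, 0.2426)
P(in Escalated after 4 transfers) = 0.2746

0.2746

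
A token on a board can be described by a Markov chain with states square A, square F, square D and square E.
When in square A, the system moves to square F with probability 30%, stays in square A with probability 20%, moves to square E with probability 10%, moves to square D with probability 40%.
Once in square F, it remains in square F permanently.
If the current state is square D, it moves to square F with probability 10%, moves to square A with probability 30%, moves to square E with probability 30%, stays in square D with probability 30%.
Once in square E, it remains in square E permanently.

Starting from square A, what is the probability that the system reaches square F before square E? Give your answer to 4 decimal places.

Let h(s) be the probability of absorption at square F starting from transient state s. Then h(square F) = 1 and h(square E) = 0. By first-step analysis:
h(square A) = 0.2·h(square A) + 0.3·1 + 0.4·h(square D) + 0.1·0
h(square D) = 0.3·h(square A) + 0.1·1 + 0.3·h(square D) + 0.3·0
Solving: h(square A) = 0.5682, h(square D) = 0.3864.
Starting from square A, the probability is 0.5682.

0.5682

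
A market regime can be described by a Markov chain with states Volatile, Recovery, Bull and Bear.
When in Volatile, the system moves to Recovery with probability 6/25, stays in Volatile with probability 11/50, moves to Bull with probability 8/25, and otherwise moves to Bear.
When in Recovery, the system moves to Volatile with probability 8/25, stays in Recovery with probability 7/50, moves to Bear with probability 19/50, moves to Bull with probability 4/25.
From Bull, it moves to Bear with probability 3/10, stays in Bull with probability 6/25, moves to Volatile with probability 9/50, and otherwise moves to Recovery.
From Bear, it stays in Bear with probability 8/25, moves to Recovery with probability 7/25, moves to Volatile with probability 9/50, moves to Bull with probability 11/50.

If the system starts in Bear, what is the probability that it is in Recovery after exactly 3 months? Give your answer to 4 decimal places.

Propagate the distribution vector 3 months from Bear.
After 0 months: (0.0000, 0.0000, 0.0000, 1.0000)
After 1 month: (0.1800, 0.2800, 0.2200, 0.3200)
After 2 months: (0.2264, 0.2336, 0.2256, 0.3144)
After 3 months: (0.2218, 0.2382, 0.2331, 0.3069)
P(in Recovery after 3 months) = 0.2382

0.2382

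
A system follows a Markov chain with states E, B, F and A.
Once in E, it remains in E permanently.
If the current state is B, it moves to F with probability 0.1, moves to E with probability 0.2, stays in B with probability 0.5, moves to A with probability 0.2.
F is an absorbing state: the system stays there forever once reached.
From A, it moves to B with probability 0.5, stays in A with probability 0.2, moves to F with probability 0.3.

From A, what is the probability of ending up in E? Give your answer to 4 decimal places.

Let h(s) be the probability of absorption at E starting from transient state s. Then h(E) = 1 and h(F) = 0. By first-step analysis:
h(B) = 0.2·1 + 0.5·h(B) + 0.1·0 + 0.2·h(A)
h(A) = 0.5·h(B) + 0.3·0 + 0.2·h(A)
Solving: h(B) = 0.5333, h(A) = 0.3333.
Starting from A, the probability is 0.3333.

0.3333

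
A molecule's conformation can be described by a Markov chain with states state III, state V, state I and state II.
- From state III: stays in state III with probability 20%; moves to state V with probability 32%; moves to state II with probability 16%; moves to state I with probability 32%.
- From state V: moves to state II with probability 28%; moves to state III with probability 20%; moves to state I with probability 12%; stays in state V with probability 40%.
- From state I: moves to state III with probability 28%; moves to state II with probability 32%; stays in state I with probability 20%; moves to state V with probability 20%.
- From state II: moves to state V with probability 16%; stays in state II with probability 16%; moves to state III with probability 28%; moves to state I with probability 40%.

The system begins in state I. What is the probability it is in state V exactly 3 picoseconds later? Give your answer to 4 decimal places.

0.2725

Propagate the distribution vector 3 picoseconds from state I.
After 0 picoseconds: (0.0000, 0.0000, 1.0000, 0.0000)
After 1 picosecond: (0.2800, 0.2000, 0.2000, 0.3200)
After 2 picoseconds: (0.2416, 0.2608, 0.2816, 0.2160)
After 3 picoseconds: (0.2398, 0.2725, 0.2513, 0.2364)
P(in state V after 3 picoseconds) = 0.2725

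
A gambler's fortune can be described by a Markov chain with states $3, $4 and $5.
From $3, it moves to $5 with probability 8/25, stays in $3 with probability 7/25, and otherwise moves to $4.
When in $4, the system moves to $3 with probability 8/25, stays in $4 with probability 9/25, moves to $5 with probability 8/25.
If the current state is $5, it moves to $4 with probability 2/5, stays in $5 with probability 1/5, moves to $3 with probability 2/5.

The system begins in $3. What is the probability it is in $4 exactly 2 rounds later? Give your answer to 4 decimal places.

Sum over the intermediate state after 1 round:
P = P($3→$3)·P($3→$4) + P($3→$4)·P($4→$4) + P($3→$5)·P($5→$4)
  = 0.28×0.4 + 0.4×0.36 + 0.32×0.4
  = 0.1120 + 0.1440 + 0.1280 = 0.3840

0.3840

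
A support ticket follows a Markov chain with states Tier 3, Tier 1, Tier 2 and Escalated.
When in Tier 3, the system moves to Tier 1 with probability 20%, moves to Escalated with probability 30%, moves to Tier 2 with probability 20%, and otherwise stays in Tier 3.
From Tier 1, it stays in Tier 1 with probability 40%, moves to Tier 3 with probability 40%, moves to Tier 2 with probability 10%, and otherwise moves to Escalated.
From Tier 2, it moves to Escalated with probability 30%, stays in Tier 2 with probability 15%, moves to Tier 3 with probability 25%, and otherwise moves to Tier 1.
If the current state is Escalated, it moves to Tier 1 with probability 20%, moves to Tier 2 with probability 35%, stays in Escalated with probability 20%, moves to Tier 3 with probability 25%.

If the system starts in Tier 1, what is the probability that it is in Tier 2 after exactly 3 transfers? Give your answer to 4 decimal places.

0.1940

Propagate the distribution vector 3 transfers from Tier 1.
After 0 transfers: (0.0000, 1.0000, 0.0000, 0.0000)
After 1 transfer: (0.4000, 0.4000, 0.1000, 0.1000)
After 2 transfers: (0.3300, 0.2900, 0.1700, 0.2100)
After 3 transfers: (0.3100, 0.2750, 0.1940, 0.2210)
P(in Tier 2 after 3 transfers) = 0.1940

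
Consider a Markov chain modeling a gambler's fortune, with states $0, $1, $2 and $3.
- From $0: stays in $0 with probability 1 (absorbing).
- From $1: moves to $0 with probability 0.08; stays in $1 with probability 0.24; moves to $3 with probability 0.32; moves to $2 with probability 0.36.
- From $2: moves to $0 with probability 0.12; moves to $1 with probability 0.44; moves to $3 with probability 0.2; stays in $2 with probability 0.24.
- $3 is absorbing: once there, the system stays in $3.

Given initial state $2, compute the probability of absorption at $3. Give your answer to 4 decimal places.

Let h(s) be the probability of absorption at $3 starting from transient state s. Then h($3) = 1 and h($0) = 0. By first-step analysis:
h($1) = 0.08·0 + 0.24·h($1) + 0.36·h($2) + 0.32·1
h($2) = 0.12·0 + 0.44·h($1) + 0.24·h($2) + 0.2·1
Solving: h($1) = 0.7519, h($2) = 0.6985.
Starting from $2, the probability is 0.6985.

0.6985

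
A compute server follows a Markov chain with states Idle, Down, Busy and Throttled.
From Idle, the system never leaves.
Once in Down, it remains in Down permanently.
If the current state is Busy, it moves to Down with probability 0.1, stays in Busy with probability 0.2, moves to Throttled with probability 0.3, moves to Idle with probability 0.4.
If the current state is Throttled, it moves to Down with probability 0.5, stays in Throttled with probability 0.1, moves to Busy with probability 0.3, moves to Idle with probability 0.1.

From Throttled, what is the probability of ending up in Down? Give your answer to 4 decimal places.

Let h(s) be the probability of absorption at Down starting from transient state s. Then h(Down) = 1 and h(Idle) = 0. By first-step analysis:
h(Busy) = 0.4·0 + 0.1·1 + 0.2·h(Busy) + 0.3·h(Throttled)
h(Throttled) = 0.1·0 + 0.5·1 + 0.3·h(Busy) + 0.1·h(Throttled)
Solving: h(Busy) = 0.3810, h(Throttled) = 0.6825.
Starting from Throttled, the probability is 0.6825.

0.6825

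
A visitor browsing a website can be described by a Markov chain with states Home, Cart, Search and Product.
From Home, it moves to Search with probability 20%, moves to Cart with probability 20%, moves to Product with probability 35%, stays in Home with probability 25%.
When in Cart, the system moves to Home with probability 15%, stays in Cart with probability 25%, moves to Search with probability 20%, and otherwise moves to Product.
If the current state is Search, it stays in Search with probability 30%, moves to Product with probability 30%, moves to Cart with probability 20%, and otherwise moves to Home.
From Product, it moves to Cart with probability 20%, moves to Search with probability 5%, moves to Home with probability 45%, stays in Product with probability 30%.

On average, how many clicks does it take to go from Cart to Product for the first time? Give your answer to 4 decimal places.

2.7113

Let t(s) be the expected number of clicks to first reach Product from state s, with t(Product) = 0. Conditioning on the first click:
t(Home) = 1 + 0.25·t(Home) + 0.2·t(Cart) + 0.2·t(Search)
t(Cart) = 1 + 0.15·t(Home) + 0.25·t(Cart) + 0.2·t(Search)
t(Search) = 1 + 0.2·t(Home) + 0.2·t(Cart) + 0.3·t(Search)
Solving: t(Home) = 2.8619, t(Cart) = 2.7113, t(Search) = 3.0209.
Expected clicks from Cart to Product: 2.7113.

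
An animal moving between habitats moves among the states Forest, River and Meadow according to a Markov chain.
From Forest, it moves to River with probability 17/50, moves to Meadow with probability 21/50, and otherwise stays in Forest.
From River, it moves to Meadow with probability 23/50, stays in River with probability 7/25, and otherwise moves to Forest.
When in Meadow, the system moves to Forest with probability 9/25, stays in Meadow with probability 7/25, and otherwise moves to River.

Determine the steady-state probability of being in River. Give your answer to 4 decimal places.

Let the stationary distribution be π with π = πP and π_1 + π_2 + π_3 = 1.
π_1 = 0.24·π_1 + 0.26·π_2 + 0.36·π_3
π_2 = 0.34·π_1 + 0.28·π_2 + 0.36·π_3
Solving with the normalization constraint gives π = (0.2921, 0.3279, 0.3799).
So the stationary probability of River is 0.3279.

0.3279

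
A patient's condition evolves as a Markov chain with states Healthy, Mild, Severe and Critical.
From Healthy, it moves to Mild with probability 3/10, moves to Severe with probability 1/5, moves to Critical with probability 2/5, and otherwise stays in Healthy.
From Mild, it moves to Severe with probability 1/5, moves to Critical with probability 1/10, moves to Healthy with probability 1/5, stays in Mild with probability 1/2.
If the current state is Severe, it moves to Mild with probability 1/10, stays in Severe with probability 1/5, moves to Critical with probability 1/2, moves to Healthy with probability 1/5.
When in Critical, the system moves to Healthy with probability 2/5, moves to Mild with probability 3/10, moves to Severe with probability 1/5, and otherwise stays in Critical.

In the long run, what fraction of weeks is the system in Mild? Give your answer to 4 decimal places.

Let the stationary distribution be π with π = πP and π_1 + π_2 + π_3 + π_4 = 1.
π_1 = 0.1·π_1 + 0.2·π_2 + 0.2·π_3 + 0.4·π_4
π_2 = 0.3·π_1 + 0.5·π_2 + 0.1·π_3 + 0.3·π_4
π_3 = 0.2·π_1 + 0.2·π_2 + 0.2·π_3 + 0.2·π_4
Solving with the normalization constraint gives π = (0.2269, 0.3250, 0.2000, 0.2481).
So the stationary probability of Mild is 0.3250.

0.3250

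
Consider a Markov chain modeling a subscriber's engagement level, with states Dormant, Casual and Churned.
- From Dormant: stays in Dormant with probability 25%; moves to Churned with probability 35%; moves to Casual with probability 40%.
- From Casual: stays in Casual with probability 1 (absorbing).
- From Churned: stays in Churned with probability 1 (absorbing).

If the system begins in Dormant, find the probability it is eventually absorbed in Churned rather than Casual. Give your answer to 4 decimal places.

Let h(s) be the probability of absorption at Churned starting from transient state s. Then h(Churned) = 1 and h(Casual) = 0. By first-step analysis:
h(Dormant) = 0.25·h(Dormant) + 0.4·0 + 0.35·1
Solving: h(Dormant) = 0.4667.
Starting from Dormant, the probability is 0.4667.

0.4667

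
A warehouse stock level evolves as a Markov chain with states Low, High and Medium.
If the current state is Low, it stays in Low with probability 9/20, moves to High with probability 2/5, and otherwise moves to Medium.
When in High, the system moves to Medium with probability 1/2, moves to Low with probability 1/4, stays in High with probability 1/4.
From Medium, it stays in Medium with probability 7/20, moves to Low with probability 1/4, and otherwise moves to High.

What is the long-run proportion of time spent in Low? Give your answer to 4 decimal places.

0.3125

Let the stationary distribution be π with π = πP and π_1 + π_2 + π_3 = 1.
π_1 = 0.45·π_1 + 0.25·π_2 + 0.25·π_3
π_2 = 0.4·π_1 + 0.25·π_2 + 0.4·π_3
Solving with the normalization constraint gives π = (0.3125, 0.3478, 0.3397).
So the stationary probability of Low is 0.3125.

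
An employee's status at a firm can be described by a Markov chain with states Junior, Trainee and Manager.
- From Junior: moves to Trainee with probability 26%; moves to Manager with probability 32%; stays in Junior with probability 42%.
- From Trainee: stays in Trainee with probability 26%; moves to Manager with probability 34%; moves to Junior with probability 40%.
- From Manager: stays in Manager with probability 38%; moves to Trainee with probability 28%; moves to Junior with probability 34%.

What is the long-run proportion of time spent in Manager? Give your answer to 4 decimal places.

Let the stationary distribution be π with π = πP and π_1 + π_2 + π_3 = 1.
π_1 = 0.42·π_1 + 0.4·π_2 + 0.34·π_3
π_2 = 0.26·π_1 + 0.26·π_2 + 0.28·π_3
Solving with the normalization constraint gives π = (0.3870, 0.2669, 0.3461).
So the stationary probability of Manager is 0.3461.

0.3461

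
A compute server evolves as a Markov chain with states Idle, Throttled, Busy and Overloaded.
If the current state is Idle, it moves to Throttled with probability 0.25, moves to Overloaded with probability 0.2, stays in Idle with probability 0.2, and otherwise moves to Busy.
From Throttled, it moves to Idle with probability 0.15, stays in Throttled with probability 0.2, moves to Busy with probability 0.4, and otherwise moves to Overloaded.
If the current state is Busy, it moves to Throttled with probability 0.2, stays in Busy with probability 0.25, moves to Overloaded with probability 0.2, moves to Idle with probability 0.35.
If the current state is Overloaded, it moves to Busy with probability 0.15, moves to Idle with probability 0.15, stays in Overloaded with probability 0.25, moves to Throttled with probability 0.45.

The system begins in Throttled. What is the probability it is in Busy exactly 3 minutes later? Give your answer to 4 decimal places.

Propagate the distribution vector 3 minutes from Throttled.
After 0 minutes: (0.0000, 1.0000, 0.0000, 0.0000)
After 1 minute: (0.1500, 0.2000, 0.4000, 0.2500)
After 2 minutes: (0.2375, 0.2700, 0.2700, 0.2225)
After 3 minutes: (0.2159, 0.2675, 0.2920, 0.2246)
P(in Busy after 3 minutes) = 0.2920

0.2920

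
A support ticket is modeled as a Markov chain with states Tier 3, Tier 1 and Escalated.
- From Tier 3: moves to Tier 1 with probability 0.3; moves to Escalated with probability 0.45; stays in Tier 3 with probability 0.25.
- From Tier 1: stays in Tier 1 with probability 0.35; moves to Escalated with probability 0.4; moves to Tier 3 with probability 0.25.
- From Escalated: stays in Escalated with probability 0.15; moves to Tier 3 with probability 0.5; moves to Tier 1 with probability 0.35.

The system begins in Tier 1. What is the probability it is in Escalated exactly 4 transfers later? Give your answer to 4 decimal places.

Propagate the distribution vector 4 transfers from Tier 1.
After 0 transfers: (0.0000, 1.0000, 0.0000)
After 1 transfer: (0.2500, 0.3500, 0.4000)
After 2 transfers: (0.3500, 0.3375, 0.3125)
After 3 transfers: (0.3281, 0.3325, 0.3394)
After 4 transfers: (0.3348, 0.3336, 0.3316)
P(in Escalated after 4 transfers) = 0.3316

0.3316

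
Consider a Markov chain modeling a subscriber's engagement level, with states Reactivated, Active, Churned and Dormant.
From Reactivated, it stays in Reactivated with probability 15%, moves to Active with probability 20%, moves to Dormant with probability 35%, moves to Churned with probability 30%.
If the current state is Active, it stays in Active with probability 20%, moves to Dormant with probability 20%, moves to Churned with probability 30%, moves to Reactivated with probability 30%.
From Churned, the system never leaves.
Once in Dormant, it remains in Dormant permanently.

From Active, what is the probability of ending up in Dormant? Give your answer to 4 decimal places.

Let h(s) be the probability of absorption at Dormant starting from transient state s. Then h(Dormant) = 1 and h(Churned) = 0. By first-step analysis:
h(Reactivated) = 0.15·h(Reactivated) + 0.2·h(Active) + 0.3·0 + 0.35·1
h(Active) = 0.3·h(Reactivated) + 0.2·h(Active) + 0.3·0 + 0.2·1
Solving: h(Reactivated) = 0.5161, h(Active) = 0.4435.
Starting from Active, the probability is 0.4435.

0.4435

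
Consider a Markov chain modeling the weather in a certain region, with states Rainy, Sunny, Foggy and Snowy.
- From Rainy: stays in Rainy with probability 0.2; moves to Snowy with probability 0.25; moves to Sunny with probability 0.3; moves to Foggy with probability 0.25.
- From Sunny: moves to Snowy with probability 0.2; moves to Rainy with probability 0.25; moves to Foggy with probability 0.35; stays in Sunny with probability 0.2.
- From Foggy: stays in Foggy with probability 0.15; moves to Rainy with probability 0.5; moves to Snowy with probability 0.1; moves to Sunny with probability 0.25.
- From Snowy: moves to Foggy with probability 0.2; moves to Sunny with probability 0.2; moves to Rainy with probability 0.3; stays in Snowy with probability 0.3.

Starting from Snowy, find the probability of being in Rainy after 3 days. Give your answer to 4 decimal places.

Propagate the distribution vector 3 days from Snowy.
After 0 days: (0.0000, 0.0000, 0.0000, 1.0000)
After 1 day: (0.3000, 0.2000, 0.2000, 0.3000)
After 2 days: (0.3000, 0.2400, 0.2350, 0.2250)
After 3 days: (0.3050, 0.2418, 0.2393, 0.2140)
P(in Rainy after 3 days) = 0.3050

0.3050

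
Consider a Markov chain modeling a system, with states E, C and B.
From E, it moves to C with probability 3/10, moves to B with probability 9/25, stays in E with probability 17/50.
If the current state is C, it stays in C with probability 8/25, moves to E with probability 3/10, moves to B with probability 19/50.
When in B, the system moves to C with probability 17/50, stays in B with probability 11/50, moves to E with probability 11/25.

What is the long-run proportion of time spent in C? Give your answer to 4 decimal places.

0.3192

Let the stationary distribution be π with π = πP and π_1 + π_2 + π_3 = 1.
π_1 = 0.34·π_1 + 0.3·π_2 + 0.44·π_3
π_2 = 0.3·π_1 + 0.32·π_2 + 0.34·π_3
Solving with the normalization constraint gives π = (0.3594, 0.3192, 0.3214).
So the stationary probability of C is 0.3192.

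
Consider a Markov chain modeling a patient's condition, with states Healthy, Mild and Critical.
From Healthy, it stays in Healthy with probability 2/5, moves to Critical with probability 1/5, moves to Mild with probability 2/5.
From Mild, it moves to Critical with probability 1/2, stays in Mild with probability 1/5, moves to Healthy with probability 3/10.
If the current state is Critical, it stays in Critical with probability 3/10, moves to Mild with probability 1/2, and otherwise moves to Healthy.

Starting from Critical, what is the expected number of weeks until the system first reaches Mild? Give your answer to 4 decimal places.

2.1053

Let t(s) be the expected number of weeks to first reach Mild from state s, with t(Mild) = 0. Conditioning on the first week:
t(Healthy) = 1 + 0.4·t(Healthy) + 0.2·t(Critical)
t(Critical) = 1 + 0.2·t(Healthy) + 0.3·t(Critical)
Solving: t(Healthy) = 2.3684, t(Critical) = 2.1053.
Expected weeks from Critical to Mild: 2.1053.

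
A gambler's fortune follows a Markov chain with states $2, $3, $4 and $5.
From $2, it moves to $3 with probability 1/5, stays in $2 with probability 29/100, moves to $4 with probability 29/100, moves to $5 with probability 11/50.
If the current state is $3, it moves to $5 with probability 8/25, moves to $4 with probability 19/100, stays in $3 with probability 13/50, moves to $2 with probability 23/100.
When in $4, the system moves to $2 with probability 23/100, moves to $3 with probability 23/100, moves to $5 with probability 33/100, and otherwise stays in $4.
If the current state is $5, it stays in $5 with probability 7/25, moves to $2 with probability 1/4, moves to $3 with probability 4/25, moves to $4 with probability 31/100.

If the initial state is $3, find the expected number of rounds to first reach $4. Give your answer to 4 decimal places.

Let t(s) be the expected number of rounds to first reach $4 from state s, with t($4) = 0. Conditioning on the first round:
t($2) = 1 + 0.29·t($2) + 0.2·t($3) + 0.22·t($5)
t($3) = 1 + 0.23·t($2) + 0.26·t($3) + 0.32·t($5)
t($5) = 1 + 0.25·t($2) + 0.16·t($3) + 0.28·t($5)
Solving: t($2) = 3.6374, t($3) = 4.0144, t($5) = 3.5440.
Expected rounds from $3 to $4: 4.0144.

4.0144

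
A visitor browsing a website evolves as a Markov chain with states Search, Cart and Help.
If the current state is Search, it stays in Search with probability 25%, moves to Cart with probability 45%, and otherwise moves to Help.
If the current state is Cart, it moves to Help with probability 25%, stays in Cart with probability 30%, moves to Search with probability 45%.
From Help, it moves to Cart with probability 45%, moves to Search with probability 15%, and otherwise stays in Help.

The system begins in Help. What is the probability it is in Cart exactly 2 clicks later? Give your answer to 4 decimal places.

Sum over the intermediate state after 1 click:
P = P(Help→Search)·P(Search→Cart) + P(Help→Cart)·P(Cart→Cart) + P(Help→Help)·P(Help→Cart)
  = 0.15×0.45 + 0.45×0.3 + 0.4×0.45
  = 0.0675 + 0.1350 + 0.1800 = 0.3825

0.3825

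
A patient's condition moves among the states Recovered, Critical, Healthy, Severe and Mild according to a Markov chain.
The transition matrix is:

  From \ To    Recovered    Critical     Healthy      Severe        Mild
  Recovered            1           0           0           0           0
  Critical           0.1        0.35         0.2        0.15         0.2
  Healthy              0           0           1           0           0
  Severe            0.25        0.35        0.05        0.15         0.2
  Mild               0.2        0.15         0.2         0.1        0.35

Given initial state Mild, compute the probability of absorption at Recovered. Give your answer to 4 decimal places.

0.5023

Let h(s) be the probability of absorption at Recovered starting from transient state s. Then h(Recovered) = 1 and h(Healthy) = 0. By first-step analysis:
h(Critical) = 0.1·1 + 0.35·h(Critical) + 0.2·0 + 0.15·h(Severe) + 0.2·h(Mild)
h(Severe) = 0.25·1 + 0.35·h(Critical) + 0.05·0 + 0.15·h(Severe) + 0.2·h(Mild)
h(Mild) = 0.2·1 + 0.15·h(Critical) + 0.2·0 + 0.1·h(Severe) + 0.35·h(Mild)
Solving: h(Critical) = 0.4459, h(Severe) = 0.5959, h(Mild) = 0.5023.
Starting from Mild, the probability is 0.5023.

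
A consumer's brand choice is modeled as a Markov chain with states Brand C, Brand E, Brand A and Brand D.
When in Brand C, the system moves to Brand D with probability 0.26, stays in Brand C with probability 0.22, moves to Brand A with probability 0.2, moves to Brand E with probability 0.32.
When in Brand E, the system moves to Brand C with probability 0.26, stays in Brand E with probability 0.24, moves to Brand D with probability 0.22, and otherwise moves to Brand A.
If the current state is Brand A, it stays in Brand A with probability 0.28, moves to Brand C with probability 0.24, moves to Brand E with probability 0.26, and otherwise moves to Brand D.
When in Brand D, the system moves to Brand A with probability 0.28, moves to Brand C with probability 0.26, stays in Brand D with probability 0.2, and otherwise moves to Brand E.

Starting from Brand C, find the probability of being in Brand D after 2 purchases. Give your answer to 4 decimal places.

Propagate the distribution vector 2 purchases from Brand C.
After 0 purchases: (1.0000, 0.0000, 0.0000, 0.0000)
After 1 purchase: (0.2200, 0.3200, 0.2000, 0.2600)
After 2 purchases: (0.2472, 0.2668, 0.2624, 0.2236)
P(in Brand D after 2 purchases) = 0.2236

0.2236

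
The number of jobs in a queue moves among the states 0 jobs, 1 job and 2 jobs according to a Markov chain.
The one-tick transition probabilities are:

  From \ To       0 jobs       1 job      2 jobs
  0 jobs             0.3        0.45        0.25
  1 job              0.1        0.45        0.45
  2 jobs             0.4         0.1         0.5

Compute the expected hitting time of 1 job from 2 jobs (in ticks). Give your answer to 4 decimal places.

Let t(s) be the expected number of ticks to first reach 1 job from state s, with t(1 job) = 0. Conditioning on the first tick:
t(0 jobs) = 1 + 0.3·t(0 jobs) + 0.25·t(2 jobs)
t(2 jobs) = 1 + 0.4·t(0 jobs) + 0.5·t(2 jobs)
Solving: t(0 jobs) = 3.0000, t(2 jobs) = 4.4000.
Expected ticks from 2 jobs to 1 job: 4.4000.

4.4000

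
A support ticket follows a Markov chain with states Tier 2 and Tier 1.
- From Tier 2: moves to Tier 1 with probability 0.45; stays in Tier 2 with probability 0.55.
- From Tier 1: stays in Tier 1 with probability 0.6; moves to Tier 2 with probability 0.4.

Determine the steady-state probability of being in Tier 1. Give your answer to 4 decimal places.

Let the stationary distribution be π with π = πP and π_1 + π_2 = 1.
π_1 = 0.55·π_1 + 0.4·π_2
Solving with the normalization constraint gives π = (0.4706, 0.5294).
So the stationary probability of Tier 1 is 0.5294.

0.5294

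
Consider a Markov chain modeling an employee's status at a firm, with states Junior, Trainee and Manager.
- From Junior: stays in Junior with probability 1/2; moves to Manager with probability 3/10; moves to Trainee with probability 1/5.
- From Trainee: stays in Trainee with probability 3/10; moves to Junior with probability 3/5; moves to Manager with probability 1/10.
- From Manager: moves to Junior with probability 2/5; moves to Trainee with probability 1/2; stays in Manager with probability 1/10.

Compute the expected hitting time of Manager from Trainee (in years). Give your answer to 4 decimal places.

Let t(s) be the expected number of years to first reach Manager from state s, with t(Manager) = 0. Conditioning on the first year:
t(Junior) = 1 + 0.5·t(Junior) + 0.2·t(Trainee)
t(Trainee) = 1 + 0.6·t(Junior) + 0.3·t(Trainee)
Solving: t(Junior) = 3.9130, t(Trainee) = 4.7826.
Expected years from Trainee to Manager: 4.7826.

4.7826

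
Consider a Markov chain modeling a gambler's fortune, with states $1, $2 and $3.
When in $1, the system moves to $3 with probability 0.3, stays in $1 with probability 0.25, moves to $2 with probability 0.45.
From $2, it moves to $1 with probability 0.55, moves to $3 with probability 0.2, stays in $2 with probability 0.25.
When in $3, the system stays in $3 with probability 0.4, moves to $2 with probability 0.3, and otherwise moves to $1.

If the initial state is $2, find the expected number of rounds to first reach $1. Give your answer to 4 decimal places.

Let t(s) be the expected number of rounds to first reach $1 from state s, with t($1) = 0. Conditioning on the first round:
t($2) = 1 + 0.25·t($2) + 0.2·t($3)
t($3) = 1 + 0.3·t($2) + 0.4·t($3)
Solving: t($2) = 2.0513, t($3) = 2.6923.
Expected rounds from $2 to $1: 2.0513.

2.0513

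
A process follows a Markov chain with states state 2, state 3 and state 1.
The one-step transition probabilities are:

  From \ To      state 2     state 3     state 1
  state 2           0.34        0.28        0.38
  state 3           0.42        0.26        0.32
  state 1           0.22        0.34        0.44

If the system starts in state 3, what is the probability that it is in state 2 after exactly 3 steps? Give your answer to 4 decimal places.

Propagate the distribution vector 3 steps from state 3.
After 0 steps: (0.0000, 1.0000, 0.0000)
After 1 step: (0.4200, 0.2600, 0.3200)
After 2 steps: (0.3224, 0.2940, 0.3836)
After 3 steps: (0.3175, 0.2971, 0.3854)
P(in state 2 after 3 steps) = 0.3175

0.3175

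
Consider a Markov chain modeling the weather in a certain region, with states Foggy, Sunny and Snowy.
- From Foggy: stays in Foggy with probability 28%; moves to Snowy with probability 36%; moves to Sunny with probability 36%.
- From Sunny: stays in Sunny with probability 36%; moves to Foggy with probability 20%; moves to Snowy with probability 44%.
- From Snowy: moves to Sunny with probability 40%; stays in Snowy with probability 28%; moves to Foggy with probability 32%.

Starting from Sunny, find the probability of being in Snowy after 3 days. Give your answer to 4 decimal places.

0.3619

Propagate the distribution vector 3 days from Sunny.
After 0 days: (0.0000, 1.0000, 0.0000)
After 1 day: (0.2000, 0.3600, 0.4400)
After 2 days: (0.2688, 0.3776, 0.3536)
After 3 days: (0.2639, 0.3741, 0.3619)
P(in Snowy after 3 days) = 0.3619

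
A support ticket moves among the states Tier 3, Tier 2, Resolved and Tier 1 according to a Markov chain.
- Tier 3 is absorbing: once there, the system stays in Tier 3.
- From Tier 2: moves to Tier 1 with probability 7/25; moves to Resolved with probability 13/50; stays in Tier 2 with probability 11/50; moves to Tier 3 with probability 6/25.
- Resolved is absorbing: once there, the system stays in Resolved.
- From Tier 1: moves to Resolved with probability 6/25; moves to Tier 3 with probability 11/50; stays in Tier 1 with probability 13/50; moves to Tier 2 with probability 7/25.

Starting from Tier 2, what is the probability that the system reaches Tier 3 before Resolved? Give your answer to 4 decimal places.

0.4796

Let h(s) be the probability of absorption at Tier 3 starting from transient state s. Then h(Tier 3) = 1 and h(Resolved) = 0. By first-step analysis:
h(Tier 2) = 0.24·1 + 0.22·h(Tier 2) + 0.26·0 + 0.28·h(Tier 1)
h(Tier 1) = 0.22·1 + 0.28·h(Tier 2) + 0.24·0 + 0.26·h(Tier 1)
Solving: h(Tier 2) = 0.4796, h(Tier 1) = 0.4787.
Starting from Tier 2, the probability is 0.4796.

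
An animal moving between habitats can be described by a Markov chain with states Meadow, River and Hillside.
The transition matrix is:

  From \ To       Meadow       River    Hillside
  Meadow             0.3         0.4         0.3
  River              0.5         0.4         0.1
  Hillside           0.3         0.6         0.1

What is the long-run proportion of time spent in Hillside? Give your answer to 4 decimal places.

0.1774

Let the stationary distribution be π with π = πP and π_1 + π_2 + π_3 = 1.
π_1 = 0.3·π_1 + 0.5·π_2 + 0.3·π_3
π_2 = 0.4·π_1 + 0.4·π_2 + 0.6·π_3
Solving with the normalization constraint gives π = (0.3871, 0.4355, 0.1774).
So the stationary probability of Hillside is 0.1774.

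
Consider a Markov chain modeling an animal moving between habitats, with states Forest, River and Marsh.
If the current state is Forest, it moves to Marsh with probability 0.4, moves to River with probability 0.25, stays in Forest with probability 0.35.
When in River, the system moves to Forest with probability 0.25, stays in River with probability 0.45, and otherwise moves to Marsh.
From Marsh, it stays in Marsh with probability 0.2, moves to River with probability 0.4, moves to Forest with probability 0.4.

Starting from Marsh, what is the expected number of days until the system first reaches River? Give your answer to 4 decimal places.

2.9167

Let t(s) be the expected number of days to first reach River from state s, with t(River) = 0. Conditioning on the first day:
t(Forest) = 1 + 0.35·t(Forest) + 0.4·t(Marsh)
t(Marsh) = 1 + 0.4·t(Forest) + 0.2·t(Marsh)
Solving: t(Forest) = 3.3333, t(Marsh) = 2.9167.
Expected days from Marsh to River: 2.9167.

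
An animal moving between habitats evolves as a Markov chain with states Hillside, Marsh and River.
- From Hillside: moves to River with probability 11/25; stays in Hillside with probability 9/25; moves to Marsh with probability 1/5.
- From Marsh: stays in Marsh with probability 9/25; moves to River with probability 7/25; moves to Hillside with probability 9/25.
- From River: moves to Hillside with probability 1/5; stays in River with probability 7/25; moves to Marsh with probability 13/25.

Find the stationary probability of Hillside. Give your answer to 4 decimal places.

Let the stationary distribution be π with π = πP and π_1 + π_2 + π_3 = 1.
π_1 = 0.36·π_1 + 0.36·π_2 + 0.2·π_3
π_2 = 0.2·π_1 + 0.36·π_2 + 0.52·π_3
Solving with the normalization constraint gives π = (0.3073, 0.3635, 0.3292).
So the stationary probability of Hillside is 0.3073.

0.3073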